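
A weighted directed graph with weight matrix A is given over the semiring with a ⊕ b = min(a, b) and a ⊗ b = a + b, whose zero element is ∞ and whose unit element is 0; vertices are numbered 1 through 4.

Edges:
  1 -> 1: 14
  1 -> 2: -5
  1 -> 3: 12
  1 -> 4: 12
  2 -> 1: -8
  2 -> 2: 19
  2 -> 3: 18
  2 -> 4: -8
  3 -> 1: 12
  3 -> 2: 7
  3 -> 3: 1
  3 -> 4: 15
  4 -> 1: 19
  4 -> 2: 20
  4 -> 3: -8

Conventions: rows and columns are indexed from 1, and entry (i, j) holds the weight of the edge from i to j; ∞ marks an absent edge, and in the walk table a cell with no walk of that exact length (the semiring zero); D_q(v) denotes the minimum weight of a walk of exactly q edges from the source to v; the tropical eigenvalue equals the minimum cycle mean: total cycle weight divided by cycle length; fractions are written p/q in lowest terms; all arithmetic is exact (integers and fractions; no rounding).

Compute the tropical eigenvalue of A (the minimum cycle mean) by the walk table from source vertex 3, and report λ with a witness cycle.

q=0: [∞, ∞, 0, ∞]
q=1: [12, 7, 1, 15]
q=2: [-1, 7, 2, -1]
q=3: [-1, -6, -9, -1]
q=4: [-14, -6, -9, -14]
Optimal cycle mean attained by: cycle 1->2->1, total (-5) + (-8), length 2.
Answer: λ = -13/2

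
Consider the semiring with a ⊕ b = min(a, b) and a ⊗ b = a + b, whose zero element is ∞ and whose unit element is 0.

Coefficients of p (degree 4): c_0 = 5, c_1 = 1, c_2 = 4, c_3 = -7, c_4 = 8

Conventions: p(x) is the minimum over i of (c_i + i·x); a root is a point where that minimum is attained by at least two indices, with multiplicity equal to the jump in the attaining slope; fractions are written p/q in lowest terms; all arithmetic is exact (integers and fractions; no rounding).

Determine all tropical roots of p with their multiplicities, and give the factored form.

hull edge (i=0, c=5) to (i=3, c=-7): slope -4, span 3
hull edge (i=3, c=-7) to (i=4, c=8): slope 15, span 1
Factored form: p(x) = 8 ⊗ (x ⊕ (-15)) ⊗ (x ⊕ 4) ⊗ (x ⊕ 4) ⊗ (x ⊕ 4)
Answer: roots = -15 (mult 1), 4 (mult 3)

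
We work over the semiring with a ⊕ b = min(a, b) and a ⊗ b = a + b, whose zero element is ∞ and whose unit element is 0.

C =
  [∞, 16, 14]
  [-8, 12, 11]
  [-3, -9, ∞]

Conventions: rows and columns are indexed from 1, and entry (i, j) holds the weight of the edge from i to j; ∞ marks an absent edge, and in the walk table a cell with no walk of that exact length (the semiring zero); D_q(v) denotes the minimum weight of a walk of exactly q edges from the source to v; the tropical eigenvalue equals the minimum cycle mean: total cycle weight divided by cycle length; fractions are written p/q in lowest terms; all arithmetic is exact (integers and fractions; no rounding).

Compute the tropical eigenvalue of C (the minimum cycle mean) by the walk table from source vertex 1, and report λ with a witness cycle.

q=0: [0, ∞, ∞]
q=1: [∞, 16, 14]
q=2: [8, 5, 27]
q=3: [-3, 17, 16]
Optimal cycle mean attained by: cycle 1->3->2->1, total 14 + (-9) + (-8), length 3.
Answer: λ = -1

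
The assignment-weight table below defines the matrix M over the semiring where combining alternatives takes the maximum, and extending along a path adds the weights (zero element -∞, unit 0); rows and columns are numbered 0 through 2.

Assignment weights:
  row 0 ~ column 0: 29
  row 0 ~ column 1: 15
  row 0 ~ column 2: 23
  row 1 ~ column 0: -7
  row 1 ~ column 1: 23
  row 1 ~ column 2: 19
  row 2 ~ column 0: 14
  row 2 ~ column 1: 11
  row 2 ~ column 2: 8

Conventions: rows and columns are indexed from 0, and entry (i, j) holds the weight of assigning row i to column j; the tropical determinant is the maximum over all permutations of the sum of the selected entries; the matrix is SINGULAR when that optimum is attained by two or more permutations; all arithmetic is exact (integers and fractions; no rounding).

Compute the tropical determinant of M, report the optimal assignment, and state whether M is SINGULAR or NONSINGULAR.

σ = (0, 1, 2): 29 + 23 + 8 = 60
σ = (0, 2, 1): 29 + 19 + 11 = 59
σ = (1, 0, 2): 15 + (-7) + 8 = 16
σ = (1, 2, 0): 15 + 19 + 14 = 48
σ = (2, 0, 1): 23 + (-7) + 11 = 27
σ = (2, 1, 0): 23 + 23 + 14 = 60
Optimal value attained by: σ = (0, 1, 2).
Answer: det⊕(M) = 60; verdict: SINGULAR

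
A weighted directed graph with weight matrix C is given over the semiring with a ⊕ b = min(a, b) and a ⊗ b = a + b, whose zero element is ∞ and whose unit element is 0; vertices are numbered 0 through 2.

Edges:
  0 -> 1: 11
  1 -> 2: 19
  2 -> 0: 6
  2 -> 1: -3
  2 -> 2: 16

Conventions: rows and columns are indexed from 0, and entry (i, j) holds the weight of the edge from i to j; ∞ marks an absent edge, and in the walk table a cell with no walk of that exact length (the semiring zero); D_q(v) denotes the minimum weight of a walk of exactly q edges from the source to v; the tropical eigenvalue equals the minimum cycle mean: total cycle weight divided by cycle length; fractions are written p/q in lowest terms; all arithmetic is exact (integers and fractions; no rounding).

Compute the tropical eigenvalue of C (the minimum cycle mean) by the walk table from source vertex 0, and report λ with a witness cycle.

q=0: [0, ∞, ∞]
q=1: [∞, 11, ∞]
q=2: [∞, ∞, 30]
q=3: [36, 27, 46]
Optimal cycle mean attained by: cycle 1->2->1, total 19 + (-3), length 2.
Answer: λ = 8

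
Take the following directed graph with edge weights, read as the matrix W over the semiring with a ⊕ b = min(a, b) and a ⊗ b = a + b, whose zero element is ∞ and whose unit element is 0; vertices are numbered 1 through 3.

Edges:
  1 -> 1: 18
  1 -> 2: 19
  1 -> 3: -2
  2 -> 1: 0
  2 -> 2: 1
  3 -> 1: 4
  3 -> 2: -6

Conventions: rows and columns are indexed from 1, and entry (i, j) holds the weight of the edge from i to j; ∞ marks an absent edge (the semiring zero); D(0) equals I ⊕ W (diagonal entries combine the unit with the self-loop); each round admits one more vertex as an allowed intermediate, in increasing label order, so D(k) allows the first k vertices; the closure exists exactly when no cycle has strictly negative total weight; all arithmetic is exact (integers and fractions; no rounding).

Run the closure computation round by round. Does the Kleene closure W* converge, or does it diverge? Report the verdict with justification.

D(0):
  [0, 19, -2]
  [0, 0, ∞]
  [4, -6, 0]
D(1):
  [0, 19, -2]
  [0, 0, -2]
  [4, -6, 0]
Detection: at round 2, diagonal entry (3, 3) turns strictly negative.
Key observation: the cycle 3->2->1->3 has total weight (-6) + 0 + (-2), which is strictly negative.
Answer: DIVERGES — negative cycle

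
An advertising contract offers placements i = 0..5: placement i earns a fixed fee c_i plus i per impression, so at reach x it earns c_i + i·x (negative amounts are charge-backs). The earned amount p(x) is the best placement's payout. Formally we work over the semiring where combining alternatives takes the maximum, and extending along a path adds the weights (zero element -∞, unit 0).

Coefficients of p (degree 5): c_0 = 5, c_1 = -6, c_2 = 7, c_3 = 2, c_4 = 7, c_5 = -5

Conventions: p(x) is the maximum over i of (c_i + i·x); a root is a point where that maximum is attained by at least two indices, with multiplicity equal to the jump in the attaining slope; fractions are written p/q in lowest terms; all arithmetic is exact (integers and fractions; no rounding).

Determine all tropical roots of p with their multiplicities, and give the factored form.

hull edge (i=0, c=5) to (i=2, c=7): slope 1, span 2
hull edge (i=2, c=7) to (i=4, c=7): slope 0, span 2
hull edge (i=4, c=7) to (i=5, c=-5): slope -12, span 1
Factored form: p(x) = -5 ⊗ (x ⊕ (-1)) ⊗ (x ⊕ (-1)) ⊗ (x ⊕ 0) ⊗ (x ⊕ 0) ⊗ (x ⊕ 12)
Answer: roots = -1 (mult 2), 0 (mult 2), 12 (mult 1)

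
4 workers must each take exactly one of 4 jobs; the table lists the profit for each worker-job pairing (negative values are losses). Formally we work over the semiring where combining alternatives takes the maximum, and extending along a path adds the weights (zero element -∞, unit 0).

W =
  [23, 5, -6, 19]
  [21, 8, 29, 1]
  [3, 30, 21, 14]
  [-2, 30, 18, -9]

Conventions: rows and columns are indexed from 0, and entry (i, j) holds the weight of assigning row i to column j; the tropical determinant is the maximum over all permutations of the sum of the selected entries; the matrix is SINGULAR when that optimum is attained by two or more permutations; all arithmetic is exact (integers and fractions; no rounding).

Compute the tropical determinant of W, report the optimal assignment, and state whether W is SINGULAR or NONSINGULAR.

σ = (0, 1, 2, 3): 23 + 8 + 21 + (-9) = 43
σ = (0, 1, 3, 2): 23 + 8 + 14 + 18 = 63
σ = (0, 2, 1, 3): 23 + 29 + 30 + (-9) = 73
σ = (0, 2, 3, 1): 23 + 29 + 14 + 30 = 96
σ = (0, 3, 1, 2): 23 + 1 + 30 + 18 = 72
σ = (0, 3, 2, 1): 23 + 1 + 21 + 30 = 75
σ = (1, 0, 2, 3): 5 + 21 + 21 + (-9) = 38
σ = (1, 0, 3, 2): 5 + 21 + 14 + 18 = 58
σ = (1, 2, 0, 3): 5 + 29 + 3 + (-9) = 28
σ = (1, 2, 3, 0): 5 + 29 + 14 + (-2) = 46
σ = (1, 3, 0, 2): 5 + 1 + 3 + 18 = 27
σ = (1, 3, 2, 0): 5 + 1 + 21 + (-2) = 25
σ = (2, 0, 1, 3): (-6) + 21 + 30 + (-9) = 36
σ = (2, 0, 3, 1): (-6) + 21 + 14 + 30 = 59
σ = (2, 1, 0, 3): (-6) + 8 + 3 + (-9) = -4
σ = (2, 1, 3, 0): (-6) + 8 + 14 + (-2) = 14
σ = (2, 3, 0, 1): (-6) + 1 + 3 + 30 = 28
σ = (2, 3, 1, 0): (-6) + 1 + 30 + (-2) = 23
σ = (3, 0, 1, 2): 19 + 21 + 30 + 18 = 88
σ = (3, 0, 2, 1): 19 + 21 + 21 + 30 = 91
σ = (3, 1, 0, 2): 19 + 8 + 3 + 18 = 48
σ = (3, 1, 2, 0): 19 + 8 + 21 + (-2) = 46
σ = (3, 2, 0, 1): 19 + 29 + 3 + 30 = 81
σ = (3, 2, 1, 0): 19 + 29 + 30 + (-2) = 76
Optimal value attained by: σ = (0, 2, 3, 1).
Answer: det⊕(W) = 96; verdict: NONSINGULAR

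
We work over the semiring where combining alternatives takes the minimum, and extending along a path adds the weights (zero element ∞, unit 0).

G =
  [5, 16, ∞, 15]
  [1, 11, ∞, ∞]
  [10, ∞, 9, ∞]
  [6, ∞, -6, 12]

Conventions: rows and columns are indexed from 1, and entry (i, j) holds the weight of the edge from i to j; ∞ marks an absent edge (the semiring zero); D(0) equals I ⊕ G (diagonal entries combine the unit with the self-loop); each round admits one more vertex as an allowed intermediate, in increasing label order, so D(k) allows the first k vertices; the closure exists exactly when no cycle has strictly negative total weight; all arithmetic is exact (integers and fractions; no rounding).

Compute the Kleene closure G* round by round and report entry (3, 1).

D(0):
  [0, 16, ∞, 15]
  [1, 0, ∞, ∞]
  [10, ∞, 0, ∞]
  [6, ∞, -6, 0]
D(1):
  [0, 16, ∞, 15]
  [1, 0, ∞, 16]
  [10, 26, 0, 25]
  [6, 22, -6, 0]
D(2):
  [0, 16, ∞, 15]
  [1, 0, ∞, 16]
  [10, 26, 0, 25]
  [6, 22, -6, 0]
D(3):
  [0, 16, ∞, 15]
  [1, 0, ∞, 16]
  [10, 26, 0, 25]
  [4, 20, -6, 0]
D(4):
  [0, 16, 9, 15]
  [1, 0, 10, 16]
  [10, 26, 0, 25]
  [4, 20, -6, 0]
Answer: G*[3][1] = 10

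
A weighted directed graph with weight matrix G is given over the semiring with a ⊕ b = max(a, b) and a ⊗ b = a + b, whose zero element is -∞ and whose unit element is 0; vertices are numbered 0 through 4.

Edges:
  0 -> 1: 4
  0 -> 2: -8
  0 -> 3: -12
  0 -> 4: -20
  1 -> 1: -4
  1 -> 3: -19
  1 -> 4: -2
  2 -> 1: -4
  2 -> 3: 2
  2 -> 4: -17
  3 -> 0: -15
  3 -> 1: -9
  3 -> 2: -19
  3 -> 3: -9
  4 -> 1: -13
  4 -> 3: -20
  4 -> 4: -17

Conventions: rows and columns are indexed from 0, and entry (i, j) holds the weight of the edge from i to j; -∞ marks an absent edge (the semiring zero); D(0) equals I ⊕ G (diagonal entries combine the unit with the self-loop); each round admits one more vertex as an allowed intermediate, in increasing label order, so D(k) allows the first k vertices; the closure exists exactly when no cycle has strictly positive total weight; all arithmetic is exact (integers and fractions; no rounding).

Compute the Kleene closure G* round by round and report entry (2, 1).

D(0):
  [0, 4, -8, -12, -20]
  [-∞, 0, -∞, -19, -2]
  [-∞, -4, 0, 2, -17]
  [-15, -9, -19, 0, -∞]
  [-∞, -13, -∞, -20, 0]
D(1):
  [0, 4, -8, -12, -20]
  [-∞, 0, -∞, -19, -2]
  [-∞, -4, 0, 2, -17]
  [-15, -9, -19, 0, -35]
  [-∞, -13, -∞, -20, 0]
D(2):
  [0, 4, -8, -12, 2]
  [-∞, 0, -∞, -19, -2]
  [-∞, -4, 0, 2, -6]
  [-15, -9, -19, 0, -11]
  [-∞, -13, -∞, -20, 0]
D(3):
  [0, 4, -8, -6, 2]
  [-∞, 0, -∞, -19, -2]
  [-∞, -4, 0, 2, -6]
  [-15, -9, -19, 0, -11]
  [-∞, -13, -∞, -20, 0]
D(4):
  [0, 4, -8, -6, 2]
  [-34, 0, -38, -19, -2]
  [-13, -4, 0, 2, -6]
  [-15, -9, -19, 0, -11]
  [-35, -13, -39, -20, 0]
D(5):
  [0, 4, -8, -6, 2]
  [-34, 0, -38, -19, -2]
  [-13, -4, 0, 2, -6]
  [-15, -9, -19, 0, -11]
  [-35, -13, -39, -20, 0]
Answer: G*[2][1] = -4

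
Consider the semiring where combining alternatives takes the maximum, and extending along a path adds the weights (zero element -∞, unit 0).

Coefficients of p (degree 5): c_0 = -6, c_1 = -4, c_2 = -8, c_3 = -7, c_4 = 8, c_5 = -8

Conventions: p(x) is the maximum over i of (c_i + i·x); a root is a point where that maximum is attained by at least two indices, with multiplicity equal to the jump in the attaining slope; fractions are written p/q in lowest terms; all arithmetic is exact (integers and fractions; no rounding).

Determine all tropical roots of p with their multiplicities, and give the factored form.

hull edge (i=0, c=-6) to (i=4, c=8): slope 7/2, span 4
hull edge (i=4, c=8) to (i=5, c=-8): slope -16, span 1
Factored form: p(x) = -8 ⊗ (x ⊕ (-7/2)) ⊗ (x ⊕ (-7/2)) ⊗ (x ⊕ (-7/2)) ⊗ (x ⊕ (-7/2)) ⊗ (x ⊕ 16)
Answer: roots = -7/2 (mult 4), 16 (mult 1)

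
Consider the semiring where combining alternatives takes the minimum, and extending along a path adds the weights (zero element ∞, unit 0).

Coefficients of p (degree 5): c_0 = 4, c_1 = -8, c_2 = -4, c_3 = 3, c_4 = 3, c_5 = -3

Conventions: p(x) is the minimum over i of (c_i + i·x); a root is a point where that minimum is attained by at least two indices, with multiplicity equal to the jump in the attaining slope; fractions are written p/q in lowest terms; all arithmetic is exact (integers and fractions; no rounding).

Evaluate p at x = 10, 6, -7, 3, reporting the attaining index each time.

p(10) = min(4+0·10=4, -8+1·10=2, -4+2·10=16, 3+3·10=33, 3+4·10=43, -3+5·10=47) = 2 (attained by i=1)
p(6) = min(4+0·6=4, -8+1·6=-2, -4+2·6=8, 3+3·6=21, 3+4·6=27, -3+5·6=27) = -2 (attained by i=1)
p(-7) = min(4+0·(-7)=4, -8+1·(-7)=-15, -4+2·(-7)=-18, 3+3·(-7)=-18, 3+4·(-7)=-25, -3+5·(-7)=-38) = -38 (attained by i=5)
p(3) = min(4+0·3=4, -8+1·3=-5, -4+2·3=2, 3+3·3=12, 3+4·3=15, -3+5·3=12) = -5 (attained by i=1)
Answer: p(10) = 2; p(6) = -2; p(-7) = -38; p(3) = -5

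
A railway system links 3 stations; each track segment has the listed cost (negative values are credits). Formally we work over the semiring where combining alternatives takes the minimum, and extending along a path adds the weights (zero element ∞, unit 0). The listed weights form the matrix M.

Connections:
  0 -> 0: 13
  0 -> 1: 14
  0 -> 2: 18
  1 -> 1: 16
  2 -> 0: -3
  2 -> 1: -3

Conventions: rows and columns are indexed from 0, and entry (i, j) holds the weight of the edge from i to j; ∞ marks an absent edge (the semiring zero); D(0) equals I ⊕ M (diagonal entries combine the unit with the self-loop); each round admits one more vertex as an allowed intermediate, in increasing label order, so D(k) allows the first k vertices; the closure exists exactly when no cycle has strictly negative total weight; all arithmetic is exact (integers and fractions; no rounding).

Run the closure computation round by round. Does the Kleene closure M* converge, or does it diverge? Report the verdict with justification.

D(0):
  [0, 14, 18]
  [∞, 0, ∞]
  [-3, -3, 0]
D(1):
  [0, 14, 18]
  [∞, 0, ∞]
  [-3, -3, 0]
D(2):
  [0, 14, 18]
  [∞, 0, ∞]
  [-3, -3, 0]
D(3):
  [0, 14, 18]
  [∞, 0, ∞]
  [-3, -3, 0]
Key observation: every diagonal entry stays at the unit through all rounds, so no improving cycle exists.
Answer: CONVERGES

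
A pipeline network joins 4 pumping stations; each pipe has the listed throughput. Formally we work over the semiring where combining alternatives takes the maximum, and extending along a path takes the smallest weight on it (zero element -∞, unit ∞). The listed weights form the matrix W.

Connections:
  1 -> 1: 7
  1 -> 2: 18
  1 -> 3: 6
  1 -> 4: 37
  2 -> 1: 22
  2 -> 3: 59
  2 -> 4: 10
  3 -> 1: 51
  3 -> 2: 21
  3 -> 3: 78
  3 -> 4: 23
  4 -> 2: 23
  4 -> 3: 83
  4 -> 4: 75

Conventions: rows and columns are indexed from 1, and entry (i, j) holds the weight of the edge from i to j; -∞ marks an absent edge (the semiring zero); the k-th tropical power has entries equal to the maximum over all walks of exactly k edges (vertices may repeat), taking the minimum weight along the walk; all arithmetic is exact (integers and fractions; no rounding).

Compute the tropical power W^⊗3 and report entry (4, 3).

W^⊗2:
  [18, 23, 37, 37]
  [51, 21, 59, 23]
  [51, 23, 78, 37]
  [51, 23, 78, 75]
W^⊗3:
  [37, 23, 37, 37]
  [51, 23, 59, 37]
  [51, 23, 78, 37]
  [51, 23, 78, 75]
Key observation: the optimum is the walk 4->3->3->3, with weight 83 min 78 min 78 = 78.
Optimal value attained by: walk 4->3->3->3.
Answer: (W^⊗3)[4][3] = 78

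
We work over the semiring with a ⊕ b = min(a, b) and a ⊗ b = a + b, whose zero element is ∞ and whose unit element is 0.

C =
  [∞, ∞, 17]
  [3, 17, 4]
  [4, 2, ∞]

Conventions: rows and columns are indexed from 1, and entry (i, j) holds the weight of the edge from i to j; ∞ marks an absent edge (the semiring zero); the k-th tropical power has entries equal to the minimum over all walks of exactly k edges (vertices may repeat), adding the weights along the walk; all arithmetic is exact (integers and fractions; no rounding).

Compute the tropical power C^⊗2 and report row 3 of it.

C^⊗2:
  [21, 19, ∞]
  [8, 6, 20]
  [5, 19, 6]
Answer: row 3 of C^⊗2 = [5, 19, 6]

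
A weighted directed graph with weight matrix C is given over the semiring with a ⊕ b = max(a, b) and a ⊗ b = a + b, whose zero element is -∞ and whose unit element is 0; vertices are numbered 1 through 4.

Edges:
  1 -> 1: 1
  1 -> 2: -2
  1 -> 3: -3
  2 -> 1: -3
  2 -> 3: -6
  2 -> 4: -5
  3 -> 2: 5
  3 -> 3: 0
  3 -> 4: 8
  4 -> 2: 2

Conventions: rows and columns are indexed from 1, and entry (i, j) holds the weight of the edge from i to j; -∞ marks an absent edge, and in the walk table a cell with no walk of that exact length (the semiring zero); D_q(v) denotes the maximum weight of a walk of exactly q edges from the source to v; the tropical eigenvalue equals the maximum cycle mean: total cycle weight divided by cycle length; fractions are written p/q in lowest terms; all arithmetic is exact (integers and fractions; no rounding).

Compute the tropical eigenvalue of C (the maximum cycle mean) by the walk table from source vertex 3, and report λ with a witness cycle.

q=0: [-∞, -∞, 0, -∞]
q=1: [-∞, 5, 0, 8]
q=2: [2, 10, 0, 8]
q=3: [7, 10, 4, 8]
q=4: [8, 10, 4, 12]
Optimal cycle mean attained by: cycle 2->3->4->2, total (-6) + 8 + 2, length 3.
Answer: λ = 4/3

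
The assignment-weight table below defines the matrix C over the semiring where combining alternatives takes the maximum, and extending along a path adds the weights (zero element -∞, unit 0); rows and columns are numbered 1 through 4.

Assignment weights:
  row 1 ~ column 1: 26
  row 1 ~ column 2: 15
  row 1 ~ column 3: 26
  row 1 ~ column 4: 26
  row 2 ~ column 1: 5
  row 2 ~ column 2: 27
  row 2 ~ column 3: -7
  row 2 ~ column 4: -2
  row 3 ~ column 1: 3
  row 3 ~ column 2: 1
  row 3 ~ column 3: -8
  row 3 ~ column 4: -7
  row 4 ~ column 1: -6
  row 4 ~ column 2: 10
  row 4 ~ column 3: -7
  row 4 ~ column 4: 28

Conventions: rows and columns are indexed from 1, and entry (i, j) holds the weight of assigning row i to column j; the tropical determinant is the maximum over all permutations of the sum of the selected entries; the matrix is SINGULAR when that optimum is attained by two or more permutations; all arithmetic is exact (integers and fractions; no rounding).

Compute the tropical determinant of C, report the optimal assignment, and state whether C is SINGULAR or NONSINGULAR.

σ = (1, 2, 3, 4): 26 + 27 + (-8) + 28 = 73
σ = (1, 2, 4, 3): 26 + 27 + (-7) + (-7) = 39
σ = (1, 3, 2, 4): 26 + (-7) + 1 + 28 = 48
σ = (1, 3, 4, 2): 26 + (-7) + (-7) + 10 = 22
σ = (1, 4, 2, 3): 26 + (-2) + 1 + (-7) = 18
σ = (1, 4, 3, 2): 26 + (-2) + (-8) + 10 = 26
σ = (2, 1, 3, 4): 15 + 5 + (-8) + 28 = 40
σ = (2, 1, 4, 3): 15 + 5 + (-7) + (-7) = 6
σ = (2, 3, 1, 4): 15 + (-7) + 3 + 28 = 39
σ = (2, 3, 4, 1): 15 + (-7) + (-7) + (-6) = -5
σ = (2, 4, 1, 3): 15 + (-2) + 3 + (-7) = 9
σ = (2, 4, 3, 1): 15 + (-2) + (-8) + (-6) = -1
σ = (3, 1, 2, 4): 26 + 5 + 1 + 28 = 60
σ = (3, 1, 4, 2): 26 + 5 + (-7) + 10 = 34
σ = (3, 2, 1, 4): 26 + 27 + 3 + 28 = 84
σ = (3, 2, 4, 1): 26 + 27 + (-7) + (-6) = 40
σ = (3, 4, 1, 2): 26 + (-2) + 3 + 10 = 37
σ = (3, 4, 2, 1): 26 + (-2) + 1 + (-6) = 19
σ = (4, 1, 2, 3): 26 + 5 + 1 + (-7) = 25
σ = (4, 1, 3, 2): 26 + 5 + (-8) + 10 = 33
σ = (4, 2, 1, 3): 26 + 27 + 3 + (-7) = 49
σ = (4, 2, 3, 1): 26 + 27 + (-8) + (-6) = 39
σ = (4, 3, 1, 2): 26 + (-7) + 3 + 10 = 32
σ = (4, 3, 2, 1): 26 + (-7) + 1 + (-6) = 14
Optimal value attained by: σ = (3, 2, 1, 4).
Answer: det⊕(C) = 84; verdict: NONSINGULAR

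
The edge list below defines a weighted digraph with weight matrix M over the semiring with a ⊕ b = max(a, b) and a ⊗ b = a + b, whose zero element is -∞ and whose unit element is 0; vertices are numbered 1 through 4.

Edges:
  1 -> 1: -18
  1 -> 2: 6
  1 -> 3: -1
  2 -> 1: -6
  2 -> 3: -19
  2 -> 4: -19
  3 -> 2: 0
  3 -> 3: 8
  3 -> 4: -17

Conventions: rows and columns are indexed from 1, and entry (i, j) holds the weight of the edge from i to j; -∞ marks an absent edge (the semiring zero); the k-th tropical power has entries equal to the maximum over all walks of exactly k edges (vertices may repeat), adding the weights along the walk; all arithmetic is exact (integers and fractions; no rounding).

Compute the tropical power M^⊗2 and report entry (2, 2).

M^⊗2:
  [0, -1, 7, -13]
  [-24, 0, -7, -36]
  [-6, 8, 16, -9]
  [-∞, -∞, -∞, -∞]
Key observation: the optimum is the walk 2->1->2, with weight (-6) + 6 = 0.
Optimal value attained by: walk 2->1->2.
Answer: (M^⊗2)[2][2] = 0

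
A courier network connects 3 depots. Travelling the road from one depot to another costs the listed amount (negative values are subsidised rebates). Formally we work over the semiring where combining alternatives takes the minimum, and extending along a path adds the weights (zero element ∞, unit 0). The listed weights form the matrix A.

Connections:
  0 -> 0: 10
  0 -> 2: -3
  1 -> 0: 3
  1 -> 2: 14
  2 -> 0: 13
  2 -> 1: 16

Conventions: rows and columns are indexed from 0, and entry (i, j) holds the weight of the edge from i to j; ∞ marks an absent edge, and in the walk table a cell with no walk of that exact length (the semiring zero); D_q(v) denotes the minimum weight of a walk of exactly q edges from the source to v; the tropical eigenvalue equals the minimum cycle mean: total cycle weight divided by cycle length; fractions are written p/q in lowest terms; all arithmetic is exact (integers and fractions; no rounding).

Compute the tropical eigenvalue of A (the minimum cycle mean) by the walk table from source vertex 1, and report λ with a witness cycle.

q=0: [∞, 0, ∞]
q=1: [3, ∞, 14]
q=2: [13, 30, 0]
q=3: [13, 16, 10]
Optimal cycle mean attained by: cycle 0->2->0, total (-3) + 13, length 2.
Answer: λ = 5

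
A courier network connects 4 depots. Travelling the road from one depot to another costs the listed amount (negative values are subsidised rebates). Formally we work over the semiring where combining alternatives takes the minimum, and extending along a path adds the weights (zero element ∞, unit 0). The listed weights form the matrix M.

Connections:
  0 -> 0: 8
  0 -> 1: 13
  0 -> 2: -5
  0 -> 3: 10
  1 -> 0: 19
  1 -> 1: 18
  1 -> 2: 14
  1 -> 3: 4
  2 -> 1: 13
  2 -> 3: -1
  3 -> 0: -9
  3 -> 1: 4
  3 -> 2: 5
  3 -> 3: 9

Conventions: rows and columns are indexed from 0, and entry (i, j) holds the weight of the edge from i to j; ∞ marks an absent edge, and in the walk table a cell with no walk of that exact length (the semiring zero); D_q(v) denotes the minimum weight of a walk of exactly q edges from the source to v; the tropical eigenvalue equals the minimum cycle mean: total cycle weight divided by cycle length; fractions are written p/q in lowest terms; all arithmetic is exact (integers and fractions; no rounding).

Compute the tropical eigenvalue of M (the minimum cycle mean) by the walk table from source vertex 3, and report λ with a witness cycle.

q=0: [∞, ∞, ∞, 0]
q=1: [-9, 4, 5, 9]
q=2: [-1, 4, -14, 1]
q=3: [-8, -1, -6, -15]
q=4: [-24, -11, -13, -7]
Optimal cycle mean attained by: cycle 0->2->3->0, total (-5) + (-1) + (-9), length 3.
Answer: λ = -5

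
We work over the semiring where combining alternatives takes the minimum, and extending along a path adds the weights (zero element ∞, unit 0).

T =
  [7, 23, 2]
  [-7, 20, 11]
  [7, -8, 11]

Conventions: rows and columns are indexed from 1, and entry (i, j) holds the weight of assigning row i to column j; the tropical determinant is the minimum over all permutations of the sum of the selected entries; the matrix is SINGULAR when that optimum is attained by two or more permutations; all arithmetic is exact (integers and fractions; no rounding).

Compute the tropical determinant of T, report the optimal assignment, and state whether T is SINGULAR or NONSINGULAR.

σ = (1, 2, 3): 7 + 20 + 11 = 38
σ = (1, 3, 2): 7 + 11 + (-8) = 10
σ = (2, 1, 3): 23 + (-7) + 11 = 27
σ = (2, 3, 1): 23 + 11 + 7 = 41
σ = (3, 1, 2): 2 + (-7) + (-8) = -13
σ = (3, 2, 1): 2 + 20 + 7 = 29
Optimal value attained by: σ = (3, 1, 2).
Answer: det⊕(T) = -13; verdict: NONSINGULAR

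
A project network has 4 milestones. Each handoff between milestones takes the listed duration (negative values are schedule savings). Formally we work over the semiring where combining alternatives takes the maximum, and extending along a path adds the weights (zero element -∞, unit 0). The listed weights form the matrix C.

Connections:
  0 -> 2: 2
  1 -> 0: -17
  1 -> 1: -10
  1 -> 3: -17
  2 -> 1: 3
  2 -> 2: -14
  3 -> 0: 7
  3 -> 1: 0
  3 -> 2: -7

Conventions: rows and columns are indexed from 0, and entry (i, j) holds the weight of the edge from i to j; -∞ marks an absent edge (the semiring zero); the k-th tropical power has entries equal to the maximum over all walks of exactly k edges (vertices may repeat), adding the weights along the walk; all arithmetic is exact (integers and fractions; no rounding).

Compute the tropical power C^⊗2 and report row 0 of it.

C^⊗2:
  [-∞, 5, -12, -∞]
  [-10, -17, -15, -27]
  [-14, -7, -28, -14]
  [-17, -4, 9, -17]
Answer: row 0 of C^⊗2 = [-∞, 5, -12, -∞]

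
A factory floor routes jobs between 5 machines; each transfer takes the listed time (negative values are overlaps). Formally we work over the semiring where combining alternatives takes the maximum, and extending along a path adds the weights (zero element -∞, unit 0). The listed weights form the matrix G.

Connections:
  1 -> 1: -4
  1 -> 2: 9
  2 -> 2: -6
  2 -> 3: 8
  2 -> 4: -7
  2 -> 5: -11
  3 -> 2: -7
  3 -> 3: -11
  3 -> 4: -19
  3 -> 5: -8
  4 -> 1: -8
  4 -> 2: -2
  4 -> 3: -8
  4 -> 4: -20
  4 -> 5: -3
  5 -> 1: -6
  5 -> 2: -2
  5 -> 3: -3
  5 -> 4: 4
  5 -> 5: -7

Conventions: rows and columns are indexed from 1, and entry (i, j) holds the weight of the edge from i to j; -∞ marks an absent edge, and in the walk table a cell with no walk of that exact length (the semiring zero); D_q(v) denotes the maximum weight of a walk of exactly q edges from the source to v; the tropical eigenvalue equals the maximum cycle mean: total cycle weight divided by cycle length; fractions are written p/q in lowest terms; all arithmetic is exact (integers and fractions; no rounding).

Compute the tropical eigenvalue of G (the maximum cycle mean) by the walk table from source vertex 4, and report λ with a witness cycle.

q=0: [-∞, -∞, -∞, 0, -∞]
q=1: [-8, -2, -8, -20, -3]
q=2: [-9, 1, 6, 1, -10]
q=3: [-7, 0, 9, -6, -2]
q=4: [-8, 2, 8, 2, 1]
q=5: [-5, 1, 10, 5, 0]
Optimal cycle mean attained by: cycle 1->2->3->5->4->1, total 9 + 8 + (-8) + 4 + (-8), length 5.
Answer: λ = 1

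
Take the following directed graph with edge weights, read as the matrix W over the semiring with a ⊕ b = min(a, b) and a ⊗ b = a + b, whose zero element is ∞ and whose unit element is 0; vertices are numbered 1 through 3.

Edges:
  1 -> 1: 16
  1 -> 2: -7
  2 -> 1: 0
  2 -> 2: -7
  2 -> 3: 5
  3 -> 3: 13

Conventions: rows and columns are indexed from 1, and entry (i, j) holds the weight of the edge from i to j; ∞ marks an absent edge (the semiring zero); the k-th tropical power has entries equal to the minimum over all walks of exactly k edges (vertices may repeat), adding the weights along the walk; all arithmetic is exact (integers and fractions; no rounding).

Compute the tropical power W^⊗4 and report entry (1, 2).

W^⊗2:
  [-7, -14, -2]
  [-7, -14, -2]
  [∞, ∞, 26]
W^⊗3:
  [-14, -21, -9]
  [-14, -21, -9]
  [∞, ∞, 39]
W^⊗4:
  [-21, -28, -16]
  [-21, -28, -16]
  [∞, ∞, 52]
Key observation: the optimum is the walk 1->2->2->2->2, with weight (-7) + (-7) + (-7) + (-7) = -28.
Optimal value attained by: walk 1->2->2->2->2.
Answer: (W^⊗4)[1][2] = -28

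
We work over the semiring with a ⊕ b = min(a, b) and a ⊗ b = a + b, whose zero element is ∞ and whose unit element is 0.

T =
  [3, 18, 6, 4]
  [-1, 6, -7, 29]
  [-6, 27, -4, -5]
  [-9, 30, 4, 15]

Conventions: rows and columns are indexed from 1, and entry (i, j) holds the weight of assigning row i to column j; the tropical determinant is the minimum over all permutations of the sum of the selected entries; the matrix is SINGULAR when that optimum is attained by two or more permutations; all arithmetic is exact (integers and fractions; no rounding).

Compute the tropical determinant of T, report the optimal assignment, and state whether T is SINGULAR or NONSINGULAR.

σ = (1, 2, 3, 4): 3 + 6 + (-4) + 15 = 20
σ = (1, 2, 4, 3): 3 + 6 + (-5) + 4 = 8
σ = (1, 3, 2, 4): 3 + (-7) + 27 + 15 = 38
σ = (1, 3, 4, 2): 3 + (-7) + (-5) + 30 = 21
σ = (1, 4, 2, 3): 3 + 29 + 27 + 4 = 63
σ = (1, 4, 3, 2): 3 + 29 + (-4) + 30 = 58
σ = (2, 1, 3, 4): 18 + (-1) + (-4) + 15 = 28
σ = (2, 1, 4, 3): 18 + (-1) + (-5) + 4 = 16
σ = (2, 3, 1, 4): 18 + (-7) + (-6) + 15 = 20
σ = (2, 3, 4, 1): 18 + (-7) + (-5) + (-9) = -3
σ = (2, 4, 1, 3): 18 + 29 + (-6) + 4 = 45
σ = (2, 4, 3, 1): 18 + 29 + (-4) + (-9) = 34
σ = (3, 1, 2, 4): 6 + (-1) + 27 + 15 = 47
σ = (3, 1, 4, 2): 6 + (-1) + (-5) + 30 = 30
σ = (3, 2, 1, 4): 6 + 6 + (-6) + 15 = 21
σ = (3, 2, 4, 1): 6 + 6 + (-5) + (-9) = -2
σ = (3, 4, 1, 2): 6 + 29 + (-6) + 30 = 59
σ = (3, 4, 2, 1): 6 + 29 + 27 + (-9) = 53
σ = (4, 1, 2, 3): 4 + (-1) + 27 + 4 = 34
σ = (4, 1, 3, 2): 4 + (-1) + (-4) + 30 = 29
σ = (4, 2, 1, 3): 4 + 6 + (-6) + 4 = 8
σ = (4, 2, 3, 1): 4 + 6 + (-4) + (-9) = -3
σ = (4, 3, 1, 2): 4 + (-7) + (-6) + 30 = 21
σ = (4, 3, 2, 1): 4 + (-7) + 27 + (-9) = 15
Optimal value attained by: σ = (2, 3, 4, 1).
Answer: det⊕(T) = -3; verdict: SINGULAR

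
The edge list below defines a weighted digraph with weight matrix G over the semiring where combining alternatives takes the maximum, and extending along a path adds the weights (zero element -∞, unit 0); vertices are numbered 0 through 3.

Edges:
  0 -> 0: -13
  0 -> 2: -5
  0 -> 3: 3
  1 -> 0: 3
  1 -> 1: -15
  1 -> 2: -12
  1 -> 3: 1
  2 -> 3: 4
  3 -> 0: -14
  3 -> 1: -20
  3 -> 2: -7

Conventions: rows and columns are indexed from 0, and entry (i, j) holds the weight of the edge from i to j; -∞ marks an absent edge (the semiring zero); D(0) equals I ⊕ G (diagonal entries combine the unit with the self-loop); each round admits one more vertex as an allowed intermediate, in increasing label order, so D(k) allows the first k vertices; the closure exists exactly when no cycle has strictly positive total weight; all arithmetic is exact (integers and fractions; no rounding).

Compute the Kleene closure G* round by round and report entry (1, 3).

D(0):
  [0, -∞, -5, 3]
  [3, 0, -12, 1]
  [-∞, -∞, 0, 4]
  [-14, -20, -7, 0]
D(1):
  [0, -∞, -5, 3]
  [3, 0, -2, 6]
  [-∞, -∞, 0, 4]
  [-14, -20, -7, 0]
D(2):
  [0, -∞, -5, 3]
  [3, 0, -2, 6]
  [-∞, -∞, 0, 4]
  [-14, -20, -7, 0]
D(3):
  [0, -∞, -5, 3]
  [3, 0, -2, 6]
  [-∞, -∞, 0, 4]
  [-14, -20, -7, 0]
D(4):
  [0, -17, -4, 3]
  [3, 0, -1, 6]
  [-10, -16, 0, 4]
  [-14, -20, -7, 0]
Answer: G*[1][3] = 6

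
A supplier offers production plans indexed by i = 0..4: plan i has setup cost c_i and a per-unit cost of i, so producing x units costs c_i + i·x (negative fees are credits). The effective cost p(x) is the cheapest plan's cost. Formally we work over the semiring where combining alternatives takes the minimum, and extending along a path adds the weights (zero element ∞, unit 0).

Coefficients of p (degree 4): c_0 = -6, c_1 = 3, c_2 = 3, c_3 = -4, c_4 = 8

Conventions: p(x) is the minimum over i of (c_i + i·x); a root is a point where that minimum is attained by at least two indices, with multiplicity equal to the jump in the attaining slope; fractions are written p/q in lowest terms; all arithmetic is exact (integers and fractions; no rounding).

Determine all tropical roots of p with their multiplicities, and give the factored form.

hull edge (i=0, c=-6) to (i=3, c=-4): slope 2/3, span 3
hull edge (i=3, c=-4) to (i=4, c=8): slope 12, span 1
Factored form: p(x) = 8 ⊗ (x ⊕ (-12)) ⊗ (x ⊕ (-2/3)) ⊗ (x ⊕ (-2/3)) ⊗ (x ⊕ (-2/3))
Answer: roots = -12 (mult 1), -2/3 (mult 3)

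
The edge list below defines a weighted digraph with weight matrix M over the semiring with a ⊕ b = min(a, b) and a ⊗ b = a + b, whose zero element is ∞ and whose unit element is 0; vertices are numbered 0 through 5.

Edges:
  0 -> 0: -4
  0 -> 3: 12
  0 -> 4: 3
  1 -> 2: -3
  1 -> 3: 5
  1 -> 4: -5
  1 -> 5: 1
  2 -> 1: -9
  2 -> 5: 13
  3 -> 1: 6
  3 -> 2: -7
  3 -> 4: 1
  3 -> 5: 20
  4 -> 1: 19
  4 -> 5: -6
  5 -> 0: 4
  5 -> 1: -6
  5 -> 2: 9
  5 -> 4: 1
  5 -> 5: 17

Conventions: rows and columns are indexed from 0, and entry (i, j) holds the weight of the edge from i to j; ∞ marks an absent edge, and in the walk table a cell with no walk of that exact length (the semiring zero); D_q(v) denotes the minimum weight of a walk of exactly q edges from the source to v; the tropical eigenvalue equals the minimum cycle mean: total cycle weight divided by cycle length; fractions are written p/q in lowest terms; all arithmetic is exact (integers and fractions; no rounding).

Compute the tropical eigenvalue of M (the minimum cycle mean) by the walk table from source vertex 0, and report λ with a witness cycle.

q=0: [0, ∞, ∞, ∞, ∞, ∞]
q=1: [-4, ∞, ∞, 12, 3, ∞]
q=2: [-8, 18, 5, 8, -1, -3]
q=3: [-12, -9, 1, 4, -5, -7]
q=4: [-16, -13, -12, -4, -14, -11]
q=5: [-20, -21, -16, -8, -18, -20]
q=6: [-24, -26, -24, -16, -26, -24]
Optimal cycle mean attained by: cycle 1->2->1, total (-3) + (-9), length 2.
Answer: λ = -6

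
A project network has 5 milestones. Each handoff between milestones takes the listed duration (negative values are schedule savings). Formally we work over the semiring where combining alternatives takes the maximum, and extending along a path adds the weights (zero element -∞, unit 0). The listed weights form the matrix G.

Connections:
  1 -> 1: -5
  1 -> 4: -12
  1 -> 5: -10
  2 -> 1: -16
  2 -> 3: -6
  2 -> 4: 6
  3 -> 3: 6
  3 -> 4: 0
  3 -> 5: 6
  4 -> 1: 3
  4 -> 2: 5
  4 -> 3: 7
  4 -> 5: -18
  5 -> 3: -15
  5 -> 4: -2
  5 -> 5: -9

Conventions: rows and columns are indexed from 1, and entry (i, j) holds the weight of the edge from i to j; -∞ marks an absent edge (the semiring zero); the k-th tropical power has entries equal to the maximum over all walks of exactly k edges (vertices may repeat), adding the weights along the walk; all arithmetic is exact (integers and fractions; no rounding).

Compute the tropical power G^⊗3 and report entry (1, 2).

G^⊗2:
  [-9, -7, -5, -12, -15]
  [9, 11, 13, -6, 0]
  [3, 5, 12, 6, 12]
  [-2, -∞, 13, 11, 13]
  [1, 3, 5, -11, -9]
G^⊗3:
  [-9, -7, 1, -1, 1]
  [4, -1, 19, 17, 19]
  [9, 11, 18, 12, 18]
  [14, 16, 19, 13, 19]
  [-4, -6, 11, 9, 11]
Key observation: the optimum is the walk 1->5->4->2, with weight (-10) + (-2) + 5 = -7.
Optimal value attained by: walk 1->5->4->2.
Answer: (G^⊗3)[1][2] = -7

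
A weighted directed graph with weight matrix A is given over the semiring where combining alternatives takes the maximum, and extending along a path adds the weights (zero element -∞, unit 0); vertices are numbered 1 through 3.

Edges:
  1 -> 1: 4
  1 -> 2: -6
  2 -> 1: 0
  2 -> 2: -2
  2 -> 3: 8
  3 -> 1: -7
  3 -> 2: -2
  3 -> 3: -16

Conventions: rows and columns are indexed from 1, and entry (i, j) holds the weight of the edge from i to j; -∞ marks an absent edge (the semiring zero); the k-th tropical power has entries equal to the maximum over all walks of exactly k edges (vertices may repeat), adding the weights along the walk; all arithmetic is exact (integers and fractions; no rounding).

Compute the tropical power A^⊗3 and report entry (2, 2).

A^⊗2:
  [8, -2, 2]
  [4, 6, 6]
  [-2, -4, 6]
A^⊗3:
  [12, 2, 6]
  [8, 4, 14]
  [2, 4, 4]
Key observation: the optimum is the walk 2->2->3->2, with weight (-2) + 8 + (-2) = 4.
Optimal value attained by: walk 2->2->3->2.
Answer: (A^⊗3)[2][2] = 4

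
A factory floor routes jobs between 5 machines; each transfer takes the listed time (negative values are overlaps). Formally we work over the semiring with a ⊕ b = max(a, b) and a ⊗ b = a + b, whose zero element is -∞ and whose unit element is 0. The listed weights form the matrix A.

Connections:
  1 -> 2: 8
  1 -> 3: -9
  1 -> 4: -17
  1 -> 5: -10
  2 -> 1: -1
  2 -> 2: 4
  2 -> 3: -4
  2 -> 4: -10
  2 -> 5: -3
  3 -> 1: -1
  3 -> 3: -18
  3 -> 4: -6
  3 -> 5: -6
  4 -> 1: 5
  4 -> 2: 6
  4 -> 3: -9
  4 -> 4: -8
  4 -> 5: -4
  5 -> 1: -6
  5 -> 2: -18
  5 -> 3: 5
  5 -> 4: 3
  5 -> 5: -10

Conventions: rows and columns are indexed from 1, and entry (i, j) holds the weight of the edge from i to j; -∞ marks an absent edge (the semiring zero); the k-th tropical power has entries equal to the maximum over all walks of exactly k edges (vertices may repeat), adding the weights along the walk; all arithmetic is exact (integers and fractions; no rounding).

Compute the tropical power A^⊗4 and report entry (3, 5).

A^⊗2:
  [7, 12, 4, -2, 5]
  [3, 8, 2, 0, 1]
  [-1, 7, -1, -3, -10]
  [5, 13, 2, -1, 3]
  [8, 9, -5, -1, -1]
A^⊗3:
  [11, 16, 10, 8, 9]
  [7, 12, 6, 4, 5]
  [6, 11, 3, -3, 4]
  [12, 17, 9, 6, 10]
  [8, 16, 5, 2, 6]
A^⊗4:
  [15, 20, 14, 12, 13]
  [11, 16, 10, 8, 9]
  [10, 15, 9, 7, 8]
  [16, 21, 15, 13, 14]
  [15, 20, 12, 9, 13]
Key observation: the optimum is the walk 3->1->2->2->5, with weight (-1) + 8 + 4 + (-3) = 8.
Optimal value attained by: walk 3->1->2->2->5.
Answer: (A^⊗4)[3][5] = 8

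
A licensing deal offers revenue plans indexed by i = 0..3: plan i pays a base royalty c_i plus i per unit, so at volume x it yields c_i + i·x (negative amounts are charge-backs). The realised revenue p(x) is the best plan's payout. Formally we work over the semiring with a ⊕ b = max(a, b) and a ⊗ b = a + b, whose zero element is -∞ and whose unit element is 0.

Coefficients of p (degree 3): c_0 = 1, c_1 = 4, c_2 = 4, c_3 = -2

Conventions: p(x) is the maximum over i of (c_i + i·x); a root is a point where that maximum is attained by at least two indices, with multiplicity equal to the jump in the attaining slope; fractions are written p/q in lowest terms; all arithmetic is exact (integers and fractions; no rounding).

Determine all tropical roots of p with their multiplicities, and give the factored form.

hull edge (i=0, c=1) to (i=1, c=4): slope 3, span 1
hull edge (i=1, c=4) to (i=2, c=4): slope 0, span 1
hull edge (i=2, c=4) to (i=3, c=-2): slope -6, span 1
Factored form: p(x) = -2 ⊗ (x ⊕ (-3)) ⊗ (x ⊕ 0) ⊗ (x ⊕ 6)
Answer: roots = -3 (mult 1), 0 (mult 1), 6 (mult 1)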